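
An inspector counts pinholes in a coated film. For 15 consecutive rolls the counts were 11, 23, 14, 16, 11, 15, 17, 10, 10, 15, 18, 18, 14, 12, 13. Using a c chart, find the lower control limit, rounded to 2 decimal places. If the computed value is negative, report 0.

c̄ = (11 + 23 + 14 + 16 + 11 + 15 + 17 + 10 + 10 + 15 + 18 + 18 + 14 + 12 + 13) / 15 = 217 / 15 = 14.4667
LCL = c̄ − 3√c̄ = 14.4667 − 3 × 3.8035 = 3.0561

3.06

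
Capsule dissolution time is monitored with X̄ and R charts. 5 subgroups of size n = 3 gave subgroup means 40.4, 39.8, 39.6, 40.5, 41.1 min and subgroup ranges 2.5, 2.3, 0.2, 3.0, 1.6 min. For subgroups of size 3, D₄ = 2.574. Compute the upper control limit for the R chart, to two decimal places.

R̄ = (2.5 + 2.3 + 0.2 + 3.0 + 1.6) / 5 = 9.6000 / 5 = 1.9200
UCL_R = D₄·R̄ = 2.574 × 1.9200 = 4.9421

4.94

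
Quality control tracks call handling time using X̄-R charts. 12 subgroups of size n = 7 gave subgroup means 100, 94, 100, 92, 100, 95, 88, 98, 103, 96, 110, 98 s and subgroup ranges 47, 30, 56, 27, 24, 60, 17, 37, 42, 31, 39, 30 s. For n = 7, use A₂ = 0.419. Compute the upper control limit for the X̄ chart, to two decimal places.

X̄̄ = (100 + 94 + 100 + 92 + 100 + 95 + 88 + 98 + 103 + 96 + 110 + 98) / 12 = 1174.0000 / 12 = 97.8333
R̄ = (47 + 30 + 56 + 27 + 24 + 60 + 17 + 37 + 42 + 31 + 39 + 30) / 12 = 440.0000 / 12 = 36.6667
UCL = X̄̄ + A₂·R̄ = 97.8333 + 0.419 × 36.6667 = 113.1967

113.20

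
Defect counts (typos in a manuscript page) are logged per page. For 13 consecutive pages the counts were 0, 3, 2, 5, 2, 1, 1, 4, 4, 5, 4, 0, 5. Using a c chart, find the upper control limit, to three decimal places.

7.762

c̄ = (0 + 3 + 2 + 5 + 2 + 1 + 1 + 4 + 4 + 5 + 4 + 0 + 5) / 13 = 36 / 13 = 2.7692
UCL = c̄ + 3√c̄ = 2.7692 + 3 × √2.7692 = 2.7692 + 3 × 1.6641 = 7.7615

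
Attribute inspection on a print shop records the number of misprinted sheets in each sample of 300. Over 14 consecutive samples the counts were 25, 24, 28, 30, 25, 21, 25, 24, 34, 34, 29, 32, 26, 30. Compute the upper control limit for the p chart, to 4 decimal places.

p̄ = Σdᵢ / (k·n) = 387 / (14 × 300) = 0.09214
UCL = p̄ + 3·√(p̄(1−p̄)/n) = 0.09214 + 3 × √(0.09214×0.90786/300) = 0.09214 + 3 × 0.01670 = 0.14224

0.1422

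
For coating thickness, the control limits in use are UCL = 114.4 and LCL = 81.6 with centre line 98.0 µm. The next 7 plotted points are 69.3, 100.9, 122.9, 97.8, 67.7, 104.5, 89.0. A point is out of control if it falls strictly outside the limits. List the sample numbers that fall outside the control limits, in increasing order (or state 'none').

Compare each point to [81.6, 114.4]: sample 1 = 69.3 < LCL; sample 3 = 122.9 > UCL; sample 5 = 67.7 < LCL.

1, 3, 5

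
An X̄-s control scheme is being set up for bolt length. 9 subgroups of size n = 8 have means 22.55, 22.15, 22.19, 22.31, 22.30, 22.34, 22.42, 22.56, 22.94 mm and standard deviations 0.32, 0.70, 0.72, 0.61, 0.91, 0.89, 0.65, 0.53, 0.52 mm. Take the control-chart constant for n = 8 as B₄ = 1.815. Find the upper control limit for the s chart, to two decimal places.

1.18

s̄ = (0.32 + 0.70 + 0.72 + 0.61 + 0.91 + 0.89 + 0.65 + 0.53 + 0.52) / 9 = 0.6500
UCL_s = B₄·s̄ = 1.815 × 0.6500 = 1.1797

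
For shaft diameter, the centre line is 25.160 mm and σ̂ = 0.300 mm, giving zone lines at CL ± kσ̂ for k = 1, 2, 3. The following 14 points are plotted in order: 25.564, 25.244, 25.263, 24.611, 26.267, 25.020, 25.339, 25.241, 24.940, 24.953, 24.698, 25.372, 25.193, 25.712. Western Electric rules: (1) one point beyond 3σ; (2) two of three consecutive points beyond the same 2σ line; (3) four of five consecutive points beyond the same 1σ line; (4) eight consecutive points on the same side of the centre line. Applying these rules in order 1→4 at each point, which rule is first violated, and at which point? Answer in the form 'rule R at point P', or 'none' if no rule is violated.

Zone of each point (C = within 1σ̂, B = 1σ̂–2σ̂, A = 2σ̂–3σ̂, * = beyond 3σ̂; sign = side of CL): 1:+B, 2:+C, 3:+C, 4:-B, 5:+*, 6:-C, 7:+C, 8:+C, 9:-C, 10:-C, 11:-B, 12:+C, 13:+C, 14:+B
Rule 1 (one point beyond the 3σ limits) is satisfied at point 5.

rule 1 at point 5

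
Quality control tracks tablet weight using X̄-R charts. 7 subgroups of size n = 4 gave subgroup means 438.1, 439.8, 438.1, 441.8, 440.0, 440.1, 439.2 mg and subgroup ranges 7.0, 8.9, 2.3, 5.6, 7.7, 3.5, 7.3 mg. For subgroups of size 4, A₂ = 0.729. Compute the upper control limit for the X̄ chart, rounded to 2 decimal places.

443.99

X̄̄ = (438.1 + 439.8 + 438.1 + 441.8 + 440.0 + 440.1 + 439.2) / 7 = 3077.1000 / 7 = 439.5857
R̄ = (7.0 + 8.9 + 2.3 + 5.6 + 7.7 + 3.5 + 7.3) / 7 = 42.3000 / 7 = 6.0429
UCL = X̄̄ + A₂·R̄ = 439.5857 + 0.729 × 6.0429 = 443.9910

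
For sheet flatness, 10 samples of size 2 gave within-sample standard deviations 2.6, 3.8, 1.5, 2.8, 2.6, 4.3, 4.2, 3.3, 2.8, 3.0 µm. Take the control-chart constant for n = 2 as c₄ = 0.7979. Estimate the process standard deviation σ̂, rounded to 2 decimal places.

s̄ = (2.6 + 3.8 + 1.5 + 2.8 + 2.6 + 4.3 + 4.2 + 3.3 + 2.8 + 3.0) / 10 = 3.0900
σ̂ = s̄ / c₄ = 3.0900 / 0.7979 = 3.8727

3.87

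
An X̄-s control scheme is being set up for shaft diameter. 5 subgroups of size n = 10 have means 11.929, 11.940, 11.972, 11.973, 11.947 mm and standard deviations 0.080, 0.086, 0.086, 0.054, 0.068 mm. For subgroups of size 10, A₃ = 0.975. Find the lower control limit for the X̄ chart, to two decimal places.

11.88

X̄̄ = (11.929 + 11.940 + 11.972 + 11.973 + 11.947) / 5 = 11.9522
s̄ = (0.080 + 0.086 + 0.086 + 0.054 + 0.068) / 5 = 0.0748
LCL = X̄̄ − A₃·s̄ = 11.9522 − 0.975 × 0.0748 = 11.8793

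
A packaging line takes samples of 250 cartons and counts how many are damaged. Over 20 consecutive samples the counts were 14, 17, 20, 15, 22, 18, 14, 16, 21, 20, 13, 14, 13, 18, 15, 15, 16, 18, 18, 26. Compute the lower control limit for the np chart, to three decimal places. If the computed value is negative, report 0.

5.160

p̄ = Σdᵢ / (k·n) = 343 / (20 × 250) = 0.06860
LCL = np̄ − 3·√(np̄(1−p̄)) = 17.1500 − 3 × 3.9967 = 5.1599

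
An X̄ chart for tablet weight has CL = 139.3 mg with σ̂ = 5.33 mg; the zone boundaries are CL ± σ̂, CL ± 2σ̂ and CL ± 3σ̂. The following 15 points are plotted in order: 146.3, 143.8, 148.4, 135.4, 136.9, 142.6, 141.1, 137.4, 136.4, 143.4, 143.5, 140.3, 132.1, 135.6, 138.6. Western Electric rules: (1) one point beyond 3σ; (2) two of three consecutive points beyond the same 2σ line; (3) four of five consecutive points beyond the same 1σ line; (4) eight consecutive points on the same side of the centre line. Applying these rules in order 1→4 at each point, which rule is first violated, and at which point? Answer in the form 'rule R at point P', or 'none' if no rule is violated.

Zone of each point (C = within 1σ̂, B = 1σ̂–2σ̂, A = 2σ̂–3σ̂, * = beyond 3σ̂; sign = side of CL): 1:+B, 2:+C, 3:+B, 4:-C, 5:-C, 6:+C, 7:+C, 8:-C, 9:-C, 10:+C, 11:+C, 12:+C, 13:-B, 14:-C, 15:-C
No rule fires across all 15 points.

none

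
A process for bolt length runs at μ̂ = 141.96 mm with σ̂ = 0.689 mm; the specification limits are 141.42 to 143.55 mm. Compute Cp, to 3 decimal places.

0.515

Cp = (USL − LSL) / (6σ̂) = (143.55 − 141.42) / (6 × 0.689) = 2.1300 / 4.1340 = 0.5152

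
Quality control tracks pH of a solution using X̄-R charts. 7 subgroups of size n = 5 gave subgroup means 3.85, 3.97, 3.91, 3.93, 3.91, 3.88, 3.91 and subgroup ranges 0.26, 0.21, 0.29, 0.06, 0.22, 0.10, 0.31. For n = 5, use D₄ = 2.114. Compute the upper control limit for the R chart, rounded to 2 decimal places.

0.44

R̄ = (0.26 + 0.21 + 0.29 + 0.06 + 0.22 + 0.10 + 0.31) / 7 = 1.4500 / 7 = 0.2071
UCL_R = D₄·R̄ = 2.114 × 0.2071 = 0.4379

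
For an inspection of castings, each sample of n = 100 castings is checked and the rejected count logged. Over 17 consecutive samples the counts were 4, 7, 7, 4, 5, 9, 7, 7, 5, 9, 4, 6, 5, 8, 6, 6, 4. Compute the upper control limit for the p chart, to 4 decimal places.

0.1322

p̄ = Σdᵢ / (k·n) = 103 / (17 × 100) = 0.06059
UCL = p̄ + 3·√(p̄(1−p̄)/n) = 0.06059 + 3 × √(0.06059×0.93941/100) = 0.06059 + 3 × 0.02386 = 0.13216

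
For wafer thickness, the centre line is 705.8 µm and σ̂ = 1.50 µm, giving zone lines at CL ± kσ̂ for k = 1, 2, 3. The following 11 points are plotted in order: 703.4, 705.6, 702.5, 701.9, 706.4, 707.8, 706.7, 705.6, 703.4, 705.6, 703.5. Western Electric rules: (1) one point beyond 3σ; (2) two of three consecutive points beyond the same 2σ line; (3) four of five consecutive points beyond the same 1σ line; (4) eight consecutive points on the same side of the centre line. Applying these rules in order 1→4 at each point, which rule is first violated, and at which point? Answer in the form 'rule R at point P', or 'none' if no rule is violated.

Zone of each point (C = within 1σ̂, B = 1σ̂–2σ̂, A = 2σ̂–3σ̂, * = beyond 3σ̂; sign = side of CL): 1:-B, 2:-C, 3:-A, 4:-A, 5:+C, 6:+B, 7:+C, 8:-C, 9:-B, 10:-C, 11:-B
Rule 2 (two of three consecutive points beyond the same 2σ limit) is satisfied at point 4.

rule 2 at point 4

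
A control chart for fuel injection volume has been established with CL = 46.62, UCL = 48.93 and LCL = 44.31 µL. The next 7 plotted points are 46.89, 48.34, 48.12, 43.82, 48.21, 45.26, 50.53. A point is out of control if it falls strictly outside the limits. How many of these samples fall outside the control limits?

Compare each point to [44.31, 48.93]: sample 4 = 43.82 < LCL; sample 7 = 50.53 > UCL.

2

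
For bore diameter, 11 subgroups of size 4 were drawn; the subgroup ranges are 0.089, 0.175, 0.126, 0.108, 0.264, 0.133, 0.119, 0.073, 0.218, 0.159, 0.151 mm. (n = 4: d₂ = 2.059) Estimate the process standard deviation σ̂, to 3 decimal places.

0.071

R̄ = (0.089 + 0.175 + 0.126 + 0.108 + 0.264 + 0.133 + 0.119 + 0.073 + 0.218 + 0.159 + 0.151) / 11 = 0.1468
σ̂ = R̄ / d₂ = 0.1468 / 2.059 = 0.0713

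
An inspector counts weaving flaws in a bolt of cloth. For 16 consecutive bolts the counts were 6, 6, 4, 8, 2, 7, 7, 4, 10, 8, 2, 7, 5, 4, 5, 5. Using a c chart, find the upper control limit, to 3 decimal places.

c̄ = (6 + 6 + 4 + 8 + 2 + 7 + 7 + 4 + 10 + 8 + 2 + 7 + 5 + 4 + 5 + 5) / 16 = 90 / 16 = 5.6250
UCL = c̄ + 3√c̄ = 5.6250 + 3 × √5.6250 = 5.6250 + 3 × 2.3717 = 12.7401

12.740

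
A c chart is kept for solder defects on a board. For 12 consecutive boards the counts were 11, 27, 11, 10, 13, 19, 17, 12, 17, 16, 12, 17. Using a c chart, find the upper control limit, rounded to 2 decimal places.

c̄ = (11 + 27 + 11 + 10 + 13 + 19 + 17 + 12 + 17 + 16 + 12 + 17) / 12 = 182 / 12 = 15.1667
UCL = c̄ + 3√c̄ = 15.1667 + 3 × √15.1667 = 15.1667 + 3 × 3.8944 = 26.8500

26.85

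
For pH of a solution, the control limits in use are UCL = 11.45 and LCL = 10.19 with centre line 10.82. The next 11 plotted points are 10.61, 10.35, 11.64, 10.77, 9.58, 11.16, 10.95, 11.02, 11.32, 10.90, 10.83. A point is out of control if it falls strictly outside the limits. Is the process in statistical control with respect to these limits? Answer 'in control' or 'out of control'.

Compare each point to [10.19, 11.45]: sample 3 = 11.64 > UCL; sample 5 = 9.58 < LCL.

out of control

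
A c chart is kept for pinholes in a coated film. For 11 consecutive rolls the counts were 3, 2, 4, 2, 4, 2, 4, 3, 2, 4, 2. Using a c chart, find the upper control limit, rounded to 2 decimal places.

c̄ = (3 + 2 + 4 + 2 + 4 + 2 + 4 + 3 + 2 + 4 + 2) / 11 = 32 / 11 = 2.9091
UCL = c̄ + 3√c̄ = 2.9091 + 3 × √2.9091 = 2.9091 + 3 × 1.7056 = 8.0259

8.03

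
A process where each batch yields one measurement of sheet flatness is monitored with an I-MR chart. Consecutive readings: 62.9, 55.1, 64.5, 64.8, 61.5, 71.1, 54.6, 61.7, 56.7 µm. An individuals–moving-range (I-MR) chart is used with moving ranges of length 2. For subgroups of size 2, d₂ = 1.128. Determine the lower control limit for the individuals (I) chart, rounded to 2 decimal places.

X̄ = (62.9 + 55.1 + 64.5 + 64.8 + 61.5 + 71.1 + 54.6 + 61.7 + 56.7) / 9 = 61.4333
Moving ranges: 7.8, 9.4, 0.3, 3.3, 9.6, 16.5, 7.1, 5.0; M̄R̄ = 59.0000 / 8 = 7.3750
LCL = X̄ − 3·M̄R̄/d₂ = 61.4333 − 3 × 7.3750 / 1.128 = 41.8190

41.82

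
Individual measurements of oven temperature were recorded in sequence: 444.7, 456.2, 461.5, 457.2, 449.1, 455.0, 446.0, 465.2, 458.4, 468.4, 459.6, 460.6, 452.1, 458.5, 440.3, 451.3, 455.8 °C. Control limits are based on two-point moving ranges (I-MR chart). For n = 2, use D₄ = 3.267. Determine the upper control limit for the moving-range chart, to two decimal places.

28.28

Moving ranges: 11.5, 5.3, 4.3, 8.1, 5.9, 9.0, 19.2, 6.8, 10.0, 8.8, 1.0, 8.5, 6.4, 18.2, 11.0, 4.5; M̄R̄ = 138.5000 / 16 = 8.6562
UCL_MR = D₄·M̄R̄ = 3.267 × 8.6562 = 28.2800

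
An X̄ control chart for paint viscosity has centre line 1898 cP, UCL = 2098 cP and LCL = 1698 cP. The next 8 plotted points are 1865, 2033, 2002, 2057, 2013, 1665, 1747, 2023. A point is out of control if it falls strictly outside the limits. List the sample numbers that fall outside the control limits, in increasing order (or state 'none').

6

Compare each point to [1698, 2098]: sample 6 = 1665 < LCL.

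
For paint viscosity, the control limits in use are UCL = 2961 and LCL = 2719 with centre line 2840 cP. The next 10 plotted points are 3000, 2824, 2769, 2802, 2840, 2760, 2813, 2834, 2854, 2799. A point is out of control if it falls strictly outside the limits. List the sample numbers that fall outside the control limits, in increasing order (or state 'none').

Compare each point to [2719, 2961]: sample 1 = 3000 > UCL.

1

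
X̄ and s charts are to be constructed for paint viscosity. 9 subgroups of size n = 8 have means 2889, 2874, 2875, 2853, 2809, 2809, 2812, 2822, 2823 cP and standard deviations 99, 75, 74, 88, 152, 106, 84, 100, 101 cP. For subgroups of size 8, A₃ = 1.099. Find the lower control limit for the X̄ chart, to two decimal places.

X̄̄ = (2889 + 2874 + 2875 + 2853 + 2809 + 2809 + 2812 + 2822 + 2823) / 9 = 2840.6667
s̄ = (99 + 75 + 74 + 88 + 152 + 106 + 84 + 100 + 101) / 9 = 97.6667
LCL = X̄̄ − A₃·s̄ = 2840.6667 − 1.099 × 97.6667 = 2733.3310

2733.33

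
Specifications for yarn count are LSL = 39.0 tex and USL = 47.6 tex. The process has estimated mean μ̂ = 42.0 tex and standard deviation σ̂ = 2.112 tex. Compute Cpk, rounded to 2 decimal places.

Cpu = (USL − μ̂) / (3σ̂) = (47.6 − 42.0) / (3 × 2.112) = 0.8838; Cpl = (μ̂ − LSL) / (3σ̂) = (42.0 − 39.0) / (3 × 2.112) = 0.4735; Cpk = min(Cpu, Cpl) = 0.4735

0.47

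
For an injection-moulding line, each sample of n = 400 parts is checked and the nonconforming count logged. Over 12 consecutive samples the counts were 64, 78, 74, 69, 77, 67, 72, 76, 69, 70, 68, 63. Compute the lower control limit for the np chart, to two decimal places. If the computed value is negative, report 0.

p̄ = Σdᵢ / (k·n) = 847 / (12 × 400) = 0.17646
LCL = np̄ − 3·√(np̄(1−p̄)) = 70.5833 − 3 × 7.6242 = 47.7108

47.71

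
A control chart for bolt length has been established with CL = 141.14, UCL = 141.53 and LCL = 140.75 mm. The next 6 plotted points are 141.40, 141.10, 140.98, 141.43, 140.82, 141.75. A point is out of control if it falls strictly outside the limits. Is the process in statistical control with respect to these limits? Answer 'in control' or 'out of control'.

out of control

Compare each point to [140.75, 141.53]: sample 6 = 141.75 > UCL.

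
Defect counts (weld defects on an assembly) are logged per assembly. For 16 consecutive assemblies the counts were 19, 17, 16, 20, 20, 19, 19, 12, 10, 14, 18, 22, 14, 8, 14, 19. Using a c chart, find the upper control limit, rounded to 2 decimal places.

c̄ = (19 + 17 + 16 + 20 + 20 + 19 + 19 + 12 + 10 + 14 + 18 + 22 + 14 + 8 + 14 + 19) / 16 = 261 / 16 = 16.3125
UCL = c̄ + 3√c̄ = 16.3125 + 3 × √16.3125 = 16.3125 + 3 × 4.0389 = 28.4291

28.43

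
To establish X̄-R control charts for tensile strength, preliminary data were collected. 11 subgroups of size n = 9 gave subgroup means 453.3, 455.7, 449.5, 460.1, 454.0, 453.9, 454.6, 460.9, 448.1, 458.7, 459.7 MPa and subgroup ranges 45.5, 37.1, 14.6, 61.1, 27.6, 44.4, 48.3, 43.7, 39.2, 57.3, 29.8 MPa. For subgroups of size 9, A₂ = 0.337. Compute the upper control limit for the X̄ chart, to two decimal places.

469.06

X̄̄ = (453.3 + 455.7 + 449.5 + 460.1 + 454.0 + 453.9 + 454.6 + 460.9 + 448.1 + 458.7 + 459.7) / 11 = 5008.5000 / 11 = 455.3182
R̄ = (45.5 + 37.1 + 14.6 + 61.1 + 27.6 + 44.4 + 48.3 + 43.7 + 39.2 + 57.3 + 29.8) / 11 = 448.6000 / 11 = 40.7818
UCL = X̄̄ + A₂·R̄ = 455.3182 + 0.337 × 40.7818 = 469.0617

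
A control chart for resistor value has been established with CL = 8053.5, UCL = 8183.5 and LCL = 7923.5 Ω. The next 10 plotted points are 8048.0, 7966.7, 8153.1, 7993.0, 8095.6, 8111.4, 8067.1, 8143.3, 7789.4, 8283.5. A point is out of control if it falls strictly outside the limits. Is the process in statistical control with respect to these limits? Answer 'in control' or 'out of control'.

out of control

Compare each point to [7923.5, 8183.5]: sample 9 = 7789.4 < LCL; sample 10 = 8283.5 > UCL.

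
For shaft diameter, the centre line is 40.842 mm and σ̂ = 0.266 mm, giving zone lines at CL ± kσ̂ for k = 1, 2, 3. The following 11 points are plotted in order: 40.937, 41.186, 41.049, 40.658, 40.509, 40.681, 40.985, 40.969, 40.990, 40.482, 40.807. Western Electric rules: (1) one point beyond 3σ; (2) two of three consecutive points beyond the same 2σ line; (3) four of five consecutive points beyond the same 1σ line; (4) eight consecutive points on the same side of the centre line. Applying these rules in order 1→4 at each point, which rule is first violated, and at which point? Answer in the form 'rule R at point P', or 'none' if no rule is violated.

none

Zone of each point (C = within 1σ̂, B = 1σ̂–2σ̂, A = 2σ̂–3σ̂, * = beyond 3σ̂; sign = side of CL): 1:+C, 2:+B, 3:+C, 4:-C, 5:-B, 6:-C, 7:+C, 8:+C, 9:+C, 10:-B, 11:-C
No rule fires across all 11 points.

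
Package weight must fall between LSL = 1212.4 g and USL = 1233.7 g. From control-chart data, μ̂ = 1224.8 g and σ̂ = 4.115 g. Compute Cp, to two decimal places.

Cp = (USL − LSL) / (6σ̂) = (1233.7 − 1212.4) / (6 × 4.115) = 21.3000 / 24.6900 = 0.8627

0.86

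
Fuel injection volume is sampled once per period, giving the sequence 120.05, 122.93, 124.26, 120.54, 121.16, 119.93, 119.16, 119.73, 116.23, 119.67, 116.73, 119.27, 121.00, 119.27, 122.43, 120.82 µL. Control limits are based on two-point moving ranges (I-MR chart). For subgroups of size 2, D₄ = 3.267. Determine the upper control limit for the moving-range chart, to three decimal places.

Moving ranges: 2.88, 1.33, 3.72, 0.62, 1.23, 0.77, 0.57, 3.50, 3.44, 2.94, 2.54, 1.73, 1.73, 3.16, 1.61; M̄R̄ = 31.7700 / 15 = 2.1180
UCL_MR = D₄·M̄R̄ = 3.267 × 2.1180 = 6.9195

6.920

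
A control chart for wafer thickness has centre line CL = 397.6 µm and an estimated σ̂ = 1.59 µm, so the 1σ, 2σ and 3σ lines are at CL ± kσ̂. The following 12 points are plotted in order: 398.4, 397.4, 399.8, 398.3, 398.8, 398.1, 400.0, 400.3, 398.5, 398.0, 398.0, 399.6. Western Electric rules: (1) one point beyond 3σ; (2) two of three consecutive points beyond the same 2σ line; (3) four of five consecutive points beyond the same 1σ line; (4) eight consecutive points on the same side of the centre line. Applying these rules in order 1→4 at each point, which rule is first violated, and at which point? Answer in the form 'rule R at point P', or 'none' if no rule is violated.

rule 4 at point 10

Zone of each point (C = within 1σ̂, B = 1σ̂–2σ̂, A = 2σ̂–3σ̂, * = beyond 3σ̂; sign = side of CL): 1:+C, 2:-C, 3:+B, 4:+C, 5:+C, 6:+C, 7:+B, 8:+B, 9:+C, 10:+C, 11:+C, 12:+B
Rule 4 (eight consecutive points on the same side of the centre line) is satisfied at point 10.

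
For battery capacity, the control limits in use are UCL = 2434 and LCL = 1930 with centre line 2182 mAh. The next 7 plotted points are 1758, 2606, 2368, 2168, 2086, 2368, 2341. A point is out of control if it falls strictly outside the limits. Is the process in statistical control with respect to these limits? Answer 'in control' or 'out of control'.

out of control

Compare each point to [1930, 2434]: sample 1 = 1758 < LCL; sample 2 = 2606 > UCL.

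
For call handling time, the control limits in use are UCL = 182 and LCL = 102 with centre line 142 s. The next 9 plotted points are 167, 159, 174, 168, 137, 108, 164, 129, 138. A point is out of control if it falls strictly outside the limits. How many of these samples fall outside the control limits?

0

All 9 points lie within [102, 182].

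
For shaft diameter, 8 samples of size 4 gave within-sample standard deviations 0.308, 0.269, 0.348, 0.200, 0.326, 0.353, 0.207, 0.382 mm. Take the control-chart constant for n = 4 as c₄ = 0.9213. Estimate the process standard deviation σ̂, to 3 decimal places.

s̄ = (0.308 + 0.269 + 0.348 + 0.200 + 0.326 + 0.353 + 0.207 + 0.382) / 8 = 0.2991
σ̂ = s̄ / c₄ = 0.2991 / 0.9213 = 0.3247

0.325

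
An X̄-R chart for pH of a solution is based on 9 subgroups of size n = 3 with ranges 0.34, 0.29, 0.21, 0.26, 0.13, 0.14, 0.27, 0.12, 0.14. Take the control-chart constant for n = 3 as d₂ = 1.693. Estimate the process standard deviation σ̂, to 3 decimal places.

0.125

R̄ = (0.34 + 0.29 + 0.21 + 0.26 + 0.13 + 0.14 + 0.27 + 0.12 + 0.14) / 9 = 0.2111
σ̂ = R̄ / d₂ = 0.2111 / 1.693 = 0.1247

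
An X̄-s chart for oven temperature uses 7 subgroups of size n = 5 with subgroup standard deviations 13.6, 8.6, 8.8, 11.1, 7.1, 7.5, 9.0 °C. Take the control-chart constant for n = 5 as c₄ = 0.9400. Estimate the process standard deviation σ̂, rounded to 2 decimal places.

9.98

s̄ = (13.6 + 8.6 + 8.8 + 11.1 + 7.1 + 7.5 + 9.0) / 7 = 9.3857
σ̂ = s̄ / c₄ = 9.3857 / 0.9400 = 9.9848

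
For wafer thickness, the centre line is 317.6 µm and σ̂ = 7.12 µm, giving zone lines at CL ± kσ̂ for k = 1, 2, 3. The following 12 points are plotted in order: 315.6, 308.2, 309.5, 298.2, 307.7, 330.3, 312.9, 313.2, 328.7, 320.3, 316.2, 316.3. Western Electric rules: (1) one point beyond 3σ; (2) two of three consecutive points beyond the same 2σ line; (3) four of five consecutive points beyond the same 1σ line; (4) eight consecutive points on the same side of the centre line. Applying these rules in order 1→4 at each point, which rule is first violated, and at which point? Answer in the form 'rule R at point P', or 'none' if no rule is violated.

rule 3 at point 5

Zone of each point (C = within 1σ̂, B = 1σ̂–2σ̂, A = 2σ̂–3σ̂, * = beyond 3σ̂; sign = side of CL): 1:-C, 2:-B, 3:-B, 4:-A, 5:-B, 6:+B, 7:-C, 8:-C, 9:+B, 10:+C, 11:-C, 12:-C
Rule 3 (four of five consecutive points beyond the same 1σ limit) is satisfied at point 5.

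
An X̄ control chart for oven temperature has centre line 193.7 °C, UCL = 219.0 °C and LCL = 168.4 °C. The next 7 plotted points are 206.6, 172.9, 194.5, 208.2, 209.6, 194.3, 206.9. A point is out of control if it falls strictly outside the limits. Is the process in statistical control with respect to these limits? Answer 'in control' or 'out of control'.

in control

All 7 points lie within [168.4, 219.0].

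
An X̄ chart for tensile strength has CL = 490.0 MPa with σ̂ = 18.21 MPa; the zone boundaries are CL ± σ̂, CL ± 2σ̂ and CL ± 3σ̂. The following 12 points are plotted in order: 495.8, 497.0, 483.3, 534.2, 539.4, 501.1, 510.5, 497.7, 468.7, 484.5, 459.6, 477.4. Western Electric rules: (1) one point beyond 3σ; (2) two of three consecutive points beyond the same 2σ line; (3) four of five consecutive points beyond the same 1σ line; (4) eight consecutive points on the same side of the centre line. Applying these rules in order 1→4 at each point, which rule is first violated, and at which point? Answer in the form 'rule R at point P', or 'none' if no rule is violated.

Zone of each point (C = within 1σ̂, B = 1σ̂–2σ̂, A = 2σ̂–3σ̂, * = beyond 3σ̂; sign = side of CL): 1:+C, 2:+C, 3:-C, 4:+A, 5:+A, 6:+C, 7:+B, 8:+C, 9:-B, 10:-C, 11:-B, 12:-C
Rule 2 (two of three consecutive points beyond the same 2σ limit) is satisfied at point 5.

rule 2 at point 5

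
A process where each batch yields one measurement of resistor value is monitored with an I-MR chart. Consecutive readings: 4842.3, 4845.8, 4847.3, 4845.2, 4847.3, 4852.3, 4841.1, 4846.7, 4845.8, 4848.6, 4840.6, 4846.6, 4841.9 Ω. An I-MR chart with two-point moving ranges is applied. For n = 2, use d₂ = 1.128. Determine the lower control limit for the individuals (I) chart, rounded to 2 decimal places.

4833.66

X̄ = (4842.3 + 4845.8 + 4847.3 + 4845.2 + 4847.3 + 4852.3 + 4841.1 + 4846.7 + 4845.8 + 4848.6 + 4840.6 + 4846.6 + 4841.9) / 13 = 4845.5000
Moving ranges: 3.5, 1.5, 2.1, 2.1, 5.0, 11.2, 5.6, 0.9, 2.8, 8.0, 6.0, 4.7; M̄R̄ = 53.4000 / 12 = 4.4500
LCL = X̄ − 3·M̄R̄/d₂ = 4845.5000 − 3 × 4.4500 / 1.128 = 4833.6649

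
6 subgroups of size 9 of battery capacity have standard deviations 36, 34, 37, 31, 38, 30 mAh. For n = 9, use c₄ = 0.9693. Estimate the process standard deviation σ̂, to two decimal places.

35.42

s̄ = (36 + 34 + 37 + 31 + 38 + 30) / 6 = 34.3333
σ̂ = s̄ / c₄ = 34.3333 / 0.9693 = 35.4208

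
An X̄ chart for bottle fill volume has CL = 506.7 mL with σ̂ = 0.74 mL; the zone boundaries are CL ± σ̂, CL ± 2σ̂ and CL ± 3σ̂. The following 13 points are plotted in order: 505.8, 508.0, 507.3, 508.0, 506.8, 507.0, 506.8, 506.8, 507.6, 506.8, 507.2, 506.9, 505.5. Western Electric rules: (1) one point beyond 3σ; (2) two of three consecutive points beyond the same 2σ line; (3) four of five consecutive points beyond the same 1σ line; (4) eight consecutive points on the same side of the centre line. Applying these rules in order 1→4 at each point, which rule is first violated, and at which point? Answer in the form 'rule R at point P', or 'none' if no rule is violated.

Zone of each point (C = within 1σ̂, B = 1σ̂–2σ̂, A = 2σ̂–3σ̂, * = beyond 3σ̂; sign = side of CL): 1:-B, 2:+B, 3:+C, 4:+B, 5:+C, 6:+C, 7:+C, 8:+C, 9:+B, 10:+C, 11:+C, 12:+C, 13:-B
Rule 4 (eight consecutive points on the same side of the centre line) is satisfied at point 9.

rule 4 at point 9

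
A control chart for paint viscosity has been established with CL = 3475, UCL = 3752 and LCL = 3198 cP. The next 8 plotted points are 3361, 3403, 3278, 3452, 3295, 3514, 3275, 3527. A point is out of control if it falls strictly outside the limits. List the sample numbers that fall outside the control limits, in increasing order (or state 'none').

none

All 8 points lie within [3198, 3752].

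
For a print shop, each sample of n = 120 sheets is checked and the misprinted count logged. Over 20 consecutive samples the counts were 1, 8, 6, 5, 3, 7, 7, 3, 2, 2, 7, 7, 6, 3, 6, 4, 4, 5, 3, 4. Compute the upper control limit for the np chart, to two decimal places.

p̄ = Σdᵢ / (k·n) = 93 / (20 × 120) = 0.03875
UCL = np̄ + 3·√(np̄(1−p̄)) = 4.6500 + 3 × √(4.6500×0.96125) = 4.6500 + 3 × 2.1142 = 10.9926

10.99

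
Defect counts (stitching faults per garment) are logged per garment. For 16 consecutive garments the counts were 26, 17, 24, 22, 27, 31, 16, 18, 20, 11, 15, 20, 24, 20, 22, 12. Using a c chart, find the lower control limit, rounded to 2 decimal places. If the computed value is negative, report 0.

c̄ = (26 + 17 + 24 + 22 + 27 + 31 + 16 + 18 + 20 + 11 + 15 + 20 + 24 + 20 + 22 + 12) / 16 = 325 / 16 = 20.3125
LCL = c̄ − 3√c̄ = 20.3125 − 3 × 4.5069 = 6.7917

6.79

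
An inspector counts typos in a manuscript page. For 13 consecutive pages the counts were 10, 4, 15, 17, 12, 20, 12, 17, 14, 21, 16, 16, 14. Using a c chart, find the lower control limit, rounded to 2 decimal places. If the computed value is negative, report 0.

c̄ = (10 + 4 + 15 + 17 + 12 + 20 + 12 + 17 + 14 + 21 + 16 + 16 + 14) / 13 = 188 / 13 = 14.4615
LCL = c̄ − 3√c̄ = 14.4615 − 3 × 3.8028 = 3.0530

3.05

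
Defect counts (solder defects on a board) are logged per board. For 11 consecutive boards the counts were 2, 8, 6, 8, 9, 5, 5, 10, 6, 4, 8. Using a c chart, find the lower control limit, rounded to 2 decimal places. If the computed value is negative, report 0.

0.00

c̄ = (2 + 8 + 6 + 8 + 9 + 5 + 5 + 10 + 6 + 4 + 8) / 11 = 71 / 11 = 6.4545
LCL = c̄ − 3√c̄ = 6.4545 − 3 × 2.5406 = -1.1672 → 0 (cannot be negative)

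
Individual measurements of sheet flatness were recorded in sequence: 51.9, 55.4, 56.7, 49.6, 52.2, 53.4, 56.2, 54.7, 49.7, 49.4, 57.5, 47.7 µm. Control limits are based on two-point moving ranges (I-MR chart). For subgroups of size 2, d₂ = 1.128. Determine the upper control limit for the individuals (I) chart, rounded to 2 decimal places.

X̄ = (51.9 + 55.4 + 56.7 + 49.6 + 52.2 + 53.4 + 56.2 + 54.7 + 49.7 + 49.4 + 57.5 + 47.7) / 12 = 52.8667
Moving ranges: 3.5, 1.3, 7.1, 2.6, 1.2, 2.8, 1.5, 5.0, 0.3, 8.1, 9.8; M̄R̄ = 43.2000 / 11 = 3.9273
UCL = X̄ + 3·M̄R̄/d₂ = 52.8667 + 3 × 3.9273 / 1.128 = 63.3115

63.31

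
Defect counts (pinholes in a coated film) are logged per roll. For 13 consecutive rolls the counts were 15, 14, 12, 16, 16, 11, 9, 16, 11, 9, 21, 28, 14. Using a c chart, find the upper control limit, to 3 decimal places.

26.298

c̄ = (15 + 14 + 12 + 16 + 16 + 11 + 9 + 16 + 11 + 9 + 21 + 28 + 14) / 13 = 192 / 13 = 14.7692
UCL = c̄ + 3√c̄ = 14.7692 + 3 × √14.7692 = 14.7692 + 3 × 3.8431 = 26.2985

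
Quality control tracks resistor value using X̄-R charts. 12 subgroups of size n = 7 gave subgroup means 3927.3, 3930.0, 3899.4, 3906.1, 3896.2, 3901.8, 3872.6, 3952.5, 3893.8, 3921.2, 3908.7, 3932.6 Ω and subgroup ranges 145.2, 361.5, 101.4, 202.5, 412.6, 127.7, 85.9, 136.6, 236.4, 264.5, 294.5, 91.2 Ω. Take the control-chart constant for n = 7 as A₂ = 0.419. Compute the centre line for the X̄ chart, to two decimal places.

3911.85

X̄̄ = (3927.3 + 3930.0 + 3899.4 + 3906.1 + 3896.2 + 3901.8 + 3872.6 + 3952.5 + 3893.8 + 3921.2 + 3908.7 + 3932.6) / 12 = 46942.2000 / 12 = 3911.8500
CL = X̄̄ = 3911.8500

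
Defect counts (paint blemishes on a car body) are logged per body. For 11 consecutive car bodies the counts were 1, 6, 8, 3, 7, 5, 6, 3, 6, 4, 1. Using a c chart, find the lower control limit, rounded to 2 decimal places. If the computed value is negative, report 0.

0.00

c̄ = (1 + 6 + 8 + 3 + 7 + 5 + 6 + 3 + 6 + 4 + 1) / 11 = 50 / 11 = 4.5455
LCL = c̄ − 3√c̄ = 4.5455 − 3 × 2.1320 = -1.8506 → 0 (cannot be negative)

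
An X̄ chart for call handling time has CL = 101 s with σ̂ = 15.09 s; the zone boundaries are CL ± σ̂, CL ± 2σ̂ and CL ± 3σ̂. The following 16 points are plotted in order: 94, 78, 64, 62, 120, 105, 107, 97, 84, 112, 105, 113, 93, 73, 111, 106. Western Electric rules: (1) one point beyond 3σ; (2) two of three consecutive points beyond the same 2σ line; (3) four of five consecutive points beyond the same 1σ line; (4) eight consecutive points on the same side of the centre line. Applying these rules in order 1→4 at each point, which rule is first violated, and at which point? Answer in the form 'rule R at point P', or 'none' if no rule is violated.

rule 2 at point 4

Zone of each point (C = within 1σ̂, B = 1σ̂–2σ̂, A = 2σ̂–3σ̂, * = beyond 3σ̂; sign = side of CL): 1:-C, 2:-B, 3:-A, 4:-A, 5:+B, 6:+C, 7:+C, 8:-C, 9:-B, 10:+C, 11:+C, 12:+C, 13:-C, 14:-B, 15:+C, 16:+C
Rule 2 (two of three consecutive points beyond the same 2σ limit) is satisfied at point 4.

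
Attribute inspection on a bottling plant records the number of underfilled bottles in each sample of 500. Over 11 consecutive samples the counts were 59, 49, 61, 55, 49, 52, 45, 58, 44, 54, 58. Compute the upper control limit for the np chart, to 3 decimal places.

73.757

p̄ = Σdᵢ / (k·n) = 584 / (11 × 500) = 0.10618
UCL = np̄ + 3·√(np̄(1−p̄)) = 53.0909 + 3 × √(53.0909×0.89382) = 53.0909 + 3 × 6.8887 = 73.7569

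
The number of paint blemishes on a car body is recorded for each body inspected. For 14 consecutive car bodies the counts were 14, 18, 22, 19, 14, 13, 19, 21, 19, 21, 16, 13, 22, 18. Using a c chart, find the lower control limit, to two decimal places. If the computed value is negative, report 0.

5.13

c̄ = (14 + 18 + 22 + 19 + 14 + 13 + 19 + 21 + 19 + 21 + 16 + 13 + 22 + 18) / 14 = 249 / 14 = 17.7857
LCL = c̄ − 3√c̄ = 17.7857 − 3 × 4.2173 = 5.1338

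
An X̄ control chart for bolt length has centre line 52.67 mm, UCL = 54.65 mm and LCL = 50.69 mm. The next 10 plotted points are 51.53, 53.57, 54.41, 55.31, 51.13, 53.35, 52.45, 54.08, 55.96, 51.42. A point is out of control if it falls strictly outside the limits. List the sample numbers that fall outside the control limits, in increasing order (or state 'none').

Compare each point to [50.69, 54.65]: sample 4 = 55.31 > UCL; sample 9 = 55.96 > UCL.

4, 9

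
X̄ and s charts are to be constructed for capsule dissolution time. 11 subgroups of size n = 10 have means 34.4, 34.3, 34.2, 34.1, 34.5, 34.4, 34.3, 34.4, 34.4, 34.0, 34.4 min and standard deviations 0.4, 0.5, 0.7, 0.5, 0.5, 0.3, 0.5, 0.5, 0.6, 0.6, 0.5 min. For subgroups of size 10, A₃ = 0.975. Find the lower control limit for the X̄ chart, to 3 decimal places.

33.813

X̄̄ = (34.4 + 34.3 + 34.2 + 34.1 + 34.5 + 34.4 + 34.3 + 34.4 + 34.4 + 34.0 + 34.4) / 11 = 34.3091
s̄ = (0.4 + 0.5 + 0.7 + 0.5 + 0.5 + 0.3 + 0.5 + 0.5 + 0.6 + 0.6 + 0.5) / 11 = 0.5091
LCL = X̄̄ − A₃·s̄ = 34.3091 − 0.975 × 0.5091 = 33.8127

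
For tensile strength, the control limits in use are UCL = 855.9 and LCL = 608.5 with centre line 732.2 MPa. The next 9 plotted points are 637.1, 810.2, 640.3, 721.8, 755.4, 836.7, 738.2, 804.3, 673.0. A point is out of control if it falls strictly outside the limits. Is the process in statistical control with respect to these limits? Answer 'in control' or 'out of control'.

All 9 points lie within [608.5, 855.9].

in control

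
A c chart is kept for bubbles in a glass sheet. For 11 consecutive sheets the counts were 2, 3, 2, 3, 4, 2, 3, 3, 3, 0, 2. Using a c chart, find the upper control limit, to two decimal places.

c̄ = (2 + 3 + 2 + 3 + 4 + 2 + 3 + 3 + 3 + 0 + 2) / 11 = 27 / 11 = 2.4545
UCL = c̄ + 3√c̄ = 2.4545 + 3 × √2.4545 = 2.4545 + 3 × 1.5667 = 7.1546

7.15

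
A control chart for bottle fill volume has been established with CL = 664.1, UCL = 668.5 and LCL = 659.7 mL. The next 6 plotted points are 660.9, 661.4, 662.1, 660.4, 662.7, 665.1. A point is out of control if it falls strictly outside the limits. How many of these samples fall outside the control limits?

0

All 6 points lie within [659.7, 668.5].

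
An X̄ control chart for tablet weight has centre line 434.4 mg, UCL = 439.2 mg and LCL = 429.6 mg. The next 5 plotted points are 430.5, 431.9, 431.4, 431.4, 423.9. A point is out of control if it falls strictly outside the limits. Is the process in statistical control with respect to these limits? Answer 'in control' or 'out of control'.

out of control

Compare each point to [429.6, 439.2]: sample 5 = 423.9 < LCL.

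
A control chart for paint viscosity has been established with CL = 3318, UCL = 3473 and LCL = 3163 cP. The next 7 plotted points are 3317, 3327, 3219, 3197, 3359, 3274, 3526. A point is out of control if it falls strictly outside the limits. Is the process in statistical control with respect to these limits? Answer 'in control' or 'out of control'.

Compare each point to [3163, 3473]: sample 7 = 3526 > UCL.

out of control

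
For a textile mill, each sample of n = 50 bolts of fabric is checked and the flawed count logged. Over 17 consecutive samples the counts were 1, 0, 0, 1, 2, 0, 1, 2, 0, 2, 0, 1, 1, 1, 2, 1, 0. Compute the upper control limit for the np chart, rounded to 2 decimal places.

3.68

p̄ = Σdᵢ / (k·n) = 15 / (17 × 50) = 0.01765
UCL = np̄ + 3·√(np̄(1−p̄)) = 0.8824 + 3 × √(0.8824×0.98235) = 0.8824 + 3 × 0.9310 = 3.6754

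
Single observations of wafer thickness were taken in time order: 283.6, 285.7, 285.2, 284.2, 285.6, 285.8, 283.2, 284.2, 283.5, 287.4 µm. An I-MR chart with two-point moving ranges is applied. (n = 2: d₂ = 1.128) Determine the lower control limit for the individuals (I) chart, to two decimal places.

280.88

X̄ = (283.6 + 285.7 + 285.2 + 284.2 + 285.6 + 285.8 + 283.2 + 284.2 + 283.5 + 287.4) / 10 = 284.8400
Moving ranges: 2.1, 0.5, 1.0, 1.4, 0.2, 2.6, 1.0, 0.7, 3.9; M̄R̄ = 13.4000 / 9 = 1.4889
LCL = X̄ − 3·M̄R̄/d₂ = 284.8400 − 3 × 1.4889 / 1.128 = 280.8802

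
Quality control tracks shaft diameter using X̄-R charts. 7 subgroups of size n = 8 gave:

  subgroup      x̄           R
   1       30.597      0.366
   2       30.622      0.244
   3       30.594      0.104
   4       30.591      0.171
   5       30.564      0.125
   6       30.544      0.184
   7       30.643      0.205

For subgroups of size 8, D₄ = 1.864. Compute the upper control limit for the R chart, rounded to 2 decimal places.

0.37

R̄ = (0.366 + 0.244 + 0.104 + 0.171 + 0.125 + 0.184 + 0.205) / 7 = 1.3990 / 7 = 0.1999
UCL_R = D₄·R̄ = 1.864 × 0.1999 = 0.3725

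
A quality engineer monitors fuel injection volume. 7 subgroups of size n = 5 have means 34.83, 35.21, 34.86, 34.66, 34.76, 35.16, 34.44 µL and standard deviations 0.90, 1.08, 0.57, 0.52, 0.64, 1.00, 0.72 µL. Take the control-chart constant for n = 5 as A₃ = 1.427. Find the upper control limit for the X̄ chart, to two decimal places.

35.95

X̄̄ = (34.83 + 35.21 + 34.86 + 34.66 + 34.76 + 35.16 + 34.44) / 7 = 34.8457
s̄ = (0.90 + 1.08 + 0.57 + 0.52 + 0.64 + 1.00 + 0.72) / 7 = 0.7757
UCL = X̄̄ + A₃·s̄ = 34.8457 + 1.427 × 0.7757 = 35.9527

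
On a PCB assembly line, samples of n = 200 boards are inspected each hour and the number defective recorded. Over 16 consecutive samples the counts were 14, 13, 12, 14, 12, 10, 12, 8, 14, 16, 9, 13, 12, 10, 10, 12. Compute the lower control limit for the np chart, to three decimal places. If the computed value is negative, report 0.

1.886

p̄ = Σdᵢ / (k·n) = 191 / (16 × 200) = 0.05969
LCL = np̄ − 3·√(np̄(1−p̄)) = 11.9375 − 3 × 3.3504 = 1.8864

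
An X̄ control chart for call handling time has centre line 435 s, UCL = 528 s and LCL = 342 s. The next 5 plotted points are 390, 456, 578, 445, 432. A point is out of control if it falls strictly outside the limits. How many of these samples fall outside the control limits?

1

Compare each point to [342, 528]: sample 3 = 578 > UCL.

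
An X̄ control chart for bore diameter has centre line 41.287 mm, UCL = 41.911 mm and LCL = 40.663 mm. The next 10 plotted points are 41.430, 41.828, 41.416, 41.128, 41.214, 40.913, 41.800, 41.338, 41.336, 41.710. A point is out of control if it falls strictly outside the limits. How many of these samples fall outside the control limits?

0

All 10 points lie within [40.663, 41.911].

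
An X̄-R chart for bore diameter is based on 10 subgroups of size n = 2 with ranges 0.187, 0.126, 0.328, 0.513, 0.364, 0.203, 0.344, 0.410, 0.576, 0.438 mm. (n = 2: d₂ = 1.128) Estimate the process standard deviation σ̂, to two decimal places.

R̄ = (0.187 + 0.126 + 0.328 + 0.513 + 0.364 + 0.203 + 0.344 + 0.410 + 0.576 + 0.438) / 10 = 0.3489
σ̂ = R̄ / d₂ = 0.3489 / 1.128 = 0.3093

0.31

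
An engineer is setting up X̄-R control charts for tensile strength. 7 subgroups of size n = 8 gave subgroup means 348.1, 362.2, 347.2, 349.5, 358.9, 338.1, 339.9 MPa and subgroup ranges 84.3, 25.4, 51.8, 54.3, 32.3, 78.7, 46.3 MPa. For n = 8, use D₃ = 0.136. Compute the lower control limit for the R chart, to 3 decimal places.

7.249

R̄ = (84.3 + 25.4 + 51.8 + 54.3 + 32.3 + 78.7 + 46.3) / 7 = 373.1000 / 7 = 53.3000
LCL_R = D₃·R̄ = 0.136 × 53.3000 = 7.2488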